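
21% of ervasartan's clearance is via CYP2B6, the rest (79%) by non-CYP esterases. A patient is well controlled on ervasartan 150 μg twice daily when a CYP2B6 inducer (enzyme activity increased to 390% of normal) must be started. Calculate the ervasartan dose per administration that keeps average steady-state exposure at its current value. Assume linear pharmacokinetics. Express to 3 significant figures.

The CYP2B6 pathway (21% of clearance) increases to 3.9× activity: 0.21 × 3.9 = 0.819.
Non-CYP routes (79%) are unchanged.
New clearance relative to baseline: 0.819 + 0.79 = 1.609.
To maintain the same steady-state level, dose must scale with clearance: new dose = 150 × 1.609 = 241 μg.

241 μg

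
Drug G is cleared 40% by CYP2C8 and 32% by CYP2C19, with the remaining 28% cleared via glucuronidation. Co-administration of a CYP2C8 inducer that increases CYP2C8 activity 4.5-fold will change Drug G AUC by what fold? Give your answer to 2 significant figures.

0.42

CYP2C8: 0.4 × 4.5 = 1.8
CYP2C19: 0.32 (unchanged)
Other: 0.28 (unchanged)
CL_new/CL_old = 1.8 + 0.32 + 0.28 = 2.4.
AUC is inversely proportional to clearance, so the fold-change is 1 / 2.4 = 0.42.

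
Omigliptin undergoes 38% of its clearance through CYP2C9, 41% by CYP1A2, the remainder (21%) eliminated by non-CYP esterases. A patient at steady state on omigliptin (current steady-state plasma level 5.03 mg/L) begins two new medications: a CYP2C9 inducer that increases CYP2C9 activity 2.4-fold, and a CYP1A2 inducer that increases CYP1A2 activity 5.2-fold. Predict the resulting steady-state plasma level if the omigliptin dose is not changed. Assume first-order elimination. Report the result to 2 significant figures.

1.5 mg/L

The CYP2C9 pathway (38% of clearance) is boosted to 2.4× activity: 0.38 × 2.4 = 0.912.
The CYP1A2 pathway (41% of clearance) increases to 5.2× activity: 0.41 × 5.2 = 2.132.
Non-CYP routes (21%) are unchanged.
CL_new/CL_old = 0.912 + 2.132 + 0.21 = 3.254.
Dividing the baseline by the relative clearance: 5.03 / 3.254 = 1.5 mg/L.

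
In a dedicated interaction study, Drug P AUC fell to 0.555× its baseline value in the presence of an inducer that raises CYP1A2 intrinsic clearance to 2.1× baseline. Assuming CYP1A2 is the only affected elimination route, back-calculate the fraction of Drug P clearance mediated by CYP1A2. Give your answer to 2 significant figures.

0.73

CL'/CL = 1 / 0.555 = 1.802
2.1·fm + (1 − fm) = 1.802
fm = (1.802 − 1) / (2.1 − 1) = 0.73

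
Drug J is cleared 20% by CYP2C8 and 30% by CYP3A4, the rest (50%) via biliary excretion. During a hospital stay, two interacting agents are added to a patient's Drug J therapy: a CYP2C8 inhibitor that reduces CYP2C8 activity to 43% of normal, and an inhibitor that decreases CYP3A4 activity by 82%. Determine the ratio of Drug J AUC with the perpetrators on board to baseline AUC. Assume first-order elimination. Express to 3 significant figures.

1.56

The CYP2C8 pathway (20% of clearance) drops to 0.43× activity: 0.2 × 0.43 = 0.086.
The CYP3A4 pathway (30% of clearance) drops to 0.18× activity: 0.3 × 0.18 = 0.054.
The remaining 50% of clearance is unaffected.
Relative clearance = 0.086 + 0.054 + 0.5 = 0.64.
Because AUC varies inversely with clearance, the combined effect is 1 / 0.64 = 1.56.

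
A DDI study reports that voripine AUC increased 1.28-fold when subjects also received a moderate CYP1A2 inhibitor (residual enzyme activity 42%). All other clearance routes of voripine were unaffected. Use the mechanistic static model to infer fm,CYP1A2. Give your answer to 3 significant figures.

0.377

CL'/CL = 1 / 1.28 = 0.7812
0.42·fm + (1 − fm) = 0.7812
fm = (0.7812 − 1) / (0.42 − 1) = 0.377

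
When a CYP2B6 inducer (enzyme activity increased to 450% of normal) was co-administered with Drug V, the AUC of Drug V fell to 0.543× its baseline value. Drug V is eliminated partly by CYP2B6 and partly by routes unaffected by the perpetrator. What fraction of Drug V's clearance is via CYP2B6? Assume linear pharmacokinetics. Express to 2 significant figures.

0.24

CL'/CL = 1 / 0.543 = 1.842
4.5·fm + (1 − fm) = 1.842
fm = (1.842 − 1) / (4.5 − 1) = 0.24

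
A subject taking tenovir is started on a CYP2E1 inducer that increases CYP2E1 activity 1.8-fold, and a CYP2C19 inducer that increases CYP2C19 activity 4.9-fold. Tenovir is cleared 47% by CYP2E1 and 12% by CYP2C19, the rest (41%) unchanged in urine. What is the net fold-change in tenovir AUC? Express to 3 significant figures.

The CYP2E1 pathway (47% of clearance) is boosted to 1.8× activity: 0.47 × 1.8 = 0.846.
The CYP2C19 pathway (12% of clearance) increases to 4.9× activity: 0.12 × 4.9 = 0.588.
The remaining 41% of clearance is unaffected.
CL_new/CL_old = 0.846 + 0.588 + 0.41 = 1.844.
Because AUC varies inversely with clearance, the combined effect is 1 / 1.844 = 0.542.

0.542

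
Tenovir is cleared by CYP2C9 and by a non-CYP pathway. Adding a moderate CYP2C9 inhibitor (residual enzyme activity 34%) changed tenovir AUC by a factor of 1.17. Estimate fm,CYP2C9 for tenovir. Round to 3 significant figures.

0.220

Let x = fm,CYP2C9. Because AUC ∝ 1/CL, relative clearance fell to 1/1.17 = 0.8547.
Only the CYP2C9 route changed, so 0.8547 = x·0.34 + (1 − x), giving x = 0.220.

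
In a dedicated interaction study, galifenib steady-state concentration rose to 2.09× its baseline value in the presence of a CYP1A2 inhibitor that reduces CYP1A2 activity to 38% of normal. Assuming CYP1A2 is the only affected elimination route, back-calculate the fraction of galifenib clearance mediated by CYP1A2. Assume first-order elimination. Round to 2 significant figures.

CL'/CL = 1 / 2.09 = 0.4785
0.38·fm + (1 − fm) = 0.4785
fm = (0.4785 − 1) / (0.38 − 1) = 0.84

0.84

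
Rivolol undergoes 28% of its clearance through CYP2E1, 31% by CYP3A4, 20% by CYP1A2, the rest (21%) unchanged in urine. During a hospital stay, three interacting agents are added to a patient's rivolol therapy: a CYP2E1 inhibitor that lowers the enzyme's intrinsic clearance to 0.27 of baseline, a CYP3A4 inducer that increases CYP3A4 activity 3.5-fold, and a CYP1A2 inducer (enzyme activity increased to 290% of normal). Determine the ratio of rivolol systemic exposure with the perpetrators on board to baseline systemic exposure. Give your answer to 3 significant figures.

The CYP2E1 pathway (28% of clearance) is reduced to 0.27× activity: 0.28 × 0.27 = 0.0756.
The CYP3A4 pathway (31% of clearance) rises to 3.5× activity: 0.31 × 3.5 = 1.085.
The CYP1A2 pathway (20% of clearance) is boosted to 2.9× activity: 0.2 × 2.9 = 0.58.
The remaining 21% of clearance is unaffected.
New clearance relative to baseline: 0.0756 + 1.085 + 0.58 + 0.21 = 1.9506.
Net systemic exposure ratio = 1 / 1.9506 = 0.513.

0.513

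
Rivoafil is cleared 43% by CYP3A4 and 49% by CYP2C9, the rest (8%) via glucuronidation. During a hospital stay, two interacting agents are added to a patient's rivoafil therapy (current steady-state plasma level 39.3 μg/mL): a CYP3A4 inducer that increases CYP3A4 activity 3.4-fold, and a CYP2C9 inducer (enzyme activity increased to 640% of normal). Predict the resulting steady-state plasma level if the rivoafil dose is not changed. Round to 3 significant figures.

8.40 μg/mL

The CYP3A4 pathway (43% of clearance) is boosted to 3.4× activity: 0.43 × 3.4 = 1.462.
The CYP2C9 pathway (49% of clearance) is boosted to 6.4× activity: 0.49 × 6.4 = 3.136.
Non-CYP routes (8%) are unchanged.
Relative clearance = 1.462 + 3.136 + 0.08 = 4.678.
Dividing the baseline by the relative clearance: 39.3 / 4.678 = 8.40 μg/mL.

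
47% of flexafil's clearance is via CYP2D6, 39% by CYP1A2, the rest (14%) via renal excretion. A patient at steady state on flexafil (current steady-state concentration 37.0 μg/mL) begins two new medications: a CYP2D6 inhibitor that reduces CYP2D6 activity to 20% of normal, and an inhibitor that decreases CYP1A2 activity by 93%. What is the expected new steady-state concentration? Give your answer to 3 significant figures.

142 μg/mL

CYP2D6: 0.47 × 0.2 = 0.094
CYP1A2: 0.39 × 0.07 = 0.0273
Other: 0.14 (unchanged)
New clearance relative to baseline: 0.094 + 0.0273 + 0.14 = 0.2613.
Dividing the baseline by the relative clearance: 37.0 / 0.2613 = 142 μg/mL.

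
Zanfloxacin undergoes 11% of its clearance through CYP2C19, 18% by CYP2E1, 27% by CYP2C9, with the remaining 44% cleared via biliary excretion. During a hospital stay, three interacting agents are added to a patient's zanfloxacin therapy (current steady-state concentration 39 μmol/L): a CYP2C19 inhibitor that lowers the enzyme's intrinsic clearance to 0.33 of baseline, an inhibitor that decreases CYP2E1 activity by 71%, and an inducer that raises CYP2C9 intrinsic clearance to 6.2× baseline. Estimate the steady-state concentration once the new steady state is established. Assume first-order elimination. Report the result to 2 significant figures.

CYP2C19: 0.11 × 0.33 = 0.0363
CYP2E1: 0.18 × 0.29 = 0.0522
CYP2C9: 0.27 × 6.2 = 1.674
Other: 0.44 (unchanged)
New clearance relative to baseline: 0.0363 + 0.0522 + 1.674 + 0.44 = 2.2025.
New steady-state concentration = 39 / 2.2025 = 18 μmol/L (concentration scales inversely with clearance).

18 μmol/L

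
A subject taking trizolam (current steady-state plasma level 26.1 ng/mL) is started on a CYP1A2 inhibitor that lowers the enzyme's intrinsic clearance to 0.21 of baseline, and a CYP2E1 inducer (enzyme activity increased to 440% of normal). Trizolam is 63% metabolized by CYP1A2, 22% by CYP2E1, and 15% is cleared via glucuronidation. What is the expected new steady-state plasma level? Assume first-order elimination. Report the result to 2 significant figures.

21 ng/mL

The CYP1A2 pathway (63% of clearance) is reduced to 0.21× activity: 0.63 × 0.21 = 0.1323.
The CYP2E1 pathway (22% of clearance) rises to 4.4× activity: 0.22 × 4.4 = 0.968.
The remaining 15% of clearance is unaffected.
CL_new/CL_old = 0.1323 + 0.968 + 0.15 = 1.2503.
New steady-state plasma level = 26.1 / 1.2503 = 21 ng/mL (concentration scales inversely with clearance).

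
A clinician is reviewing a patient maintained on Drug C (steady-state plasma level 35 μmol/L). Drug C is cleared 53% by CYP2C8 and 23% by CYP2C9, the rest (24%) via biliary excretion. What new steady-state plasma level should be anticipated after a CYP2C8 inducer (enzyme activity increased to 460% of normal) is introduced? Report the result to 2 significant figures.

12 μmol/L

The CYP2C8 pathway (53% of clearance) is boosted to 4.6× activity: 0.53 × 4.6 = 2.438.
CYP2C9 (23%) and the residual 24% are unaffected.
CL_new/CL_old = 2.438 + 0.23 + 0.24 = 2.908.
Steady-state plasma level ∝ 1/CL, so new value = 35 / 2.908 = 12 μmol/L.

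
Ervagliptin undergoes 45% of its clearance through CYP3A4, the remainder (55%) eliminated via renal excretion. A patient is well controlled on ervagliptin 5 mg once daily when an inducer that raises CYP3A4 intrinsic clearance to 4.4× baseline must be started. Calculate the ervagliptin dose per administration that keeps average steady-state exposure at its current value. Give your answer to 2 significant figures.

13 mg

CYP3A4: 0.45 × 4.4 = 1.98
Other: 0.55 (unchanged)
New clearance relative to baseline: 1.98 + 0.55 = 2.53.
Exposure is unchanged when dose changes in proportion to clearance. New dose = 5 mg × 2.53 = 13 mg.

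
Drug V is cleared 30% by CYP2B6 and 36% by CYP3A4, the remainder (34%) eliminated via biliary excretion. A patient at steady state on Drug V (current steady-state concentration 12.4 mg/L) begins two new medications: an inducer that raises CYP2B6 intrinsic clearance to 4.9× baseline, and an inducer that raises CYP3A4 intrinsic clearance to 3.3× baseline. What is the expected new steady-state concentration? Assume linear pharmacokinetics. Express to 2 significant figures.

The CYP2B6 pathway (30% of clearance) is boosted to 4.9× activity: 0.3 × 4.9 = 1.47.
The CYP3A4 pathway (36% of clearance) rises to 3.3× activity: 0.36 × 3.3 = 1.188.
Non-CYP routes (34%) are unchanged.
New clearance relative to baseline: 1.47 + 1.188 + 0.34 = 2.998.
New steady-state concentration = 12.4 / 2.998 = 4.1 mg/L (concentration scales inversely with clearance).

4.1 mg/L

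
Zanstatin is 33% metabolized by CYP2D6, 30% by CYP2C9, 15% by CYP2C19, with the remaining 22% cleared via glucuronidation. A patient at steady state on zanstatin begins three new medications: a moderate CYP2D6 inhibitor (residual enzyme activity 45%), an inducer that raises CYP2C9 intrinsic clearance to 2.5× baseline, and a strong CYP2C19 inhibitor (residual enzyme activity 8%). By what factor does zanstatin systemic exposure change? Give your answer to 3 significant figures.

CYP2D6: 0.33 × 0.45 = 0.1485
CYP2C9: 0.3 × 2.5 = 0.75
CYP2C19: 0.15 × 0.08 = 0.012
Other: 0.22 (unchanged)
CL_new/CL_old = 0.1485 + 0.75 + 0.012 + 0.22 = 1.1305.
Net systemic exposure ratio = 1 / 1.1305 = 0.885.

0.885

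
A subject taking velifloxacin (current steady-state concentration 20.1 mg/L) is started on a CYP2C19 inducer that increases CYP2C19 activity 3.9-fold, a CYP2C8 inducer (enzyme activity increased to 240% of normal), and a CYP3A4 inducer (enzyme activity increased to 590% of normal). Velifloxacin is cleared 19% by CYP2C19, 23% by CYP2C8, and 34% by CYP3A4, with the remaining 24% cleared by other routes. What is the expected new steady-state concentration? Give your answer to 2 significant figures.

5.7 mg/L

CYP2C19: 0.19 × 3.9 = 0.741
CYP2C8: 0.23 × 2.4 = 0.552
CYP3A4: 0.34 × 5.9 = 2.006
Other: 0.24 (unchanged)
New clearance relative to baseline: 0.741 + 0.552 + 2.006 + 0.24 = 3.539.
New steady-state concentration = 20.1 / 3.539 = 5.7 mg/L (concentration scales inversely with clearance).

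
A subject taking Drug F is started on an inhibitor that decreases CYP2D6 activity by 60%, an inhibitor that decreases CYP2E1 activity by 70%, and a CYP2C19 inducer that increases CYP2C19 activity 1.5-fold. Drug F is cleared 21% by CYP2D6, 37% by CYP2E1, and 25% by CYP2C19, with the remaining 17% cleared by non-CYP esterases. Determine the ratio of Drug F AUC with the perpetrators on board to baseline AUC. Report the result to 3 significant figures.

The CYP2D6 pathway (21% of clearance) is reduced to 0.4× activity: 0.21 × 0.4 = 0.084.
The CYP2E1 pathway (37% of clearance) is reduced to 0.3× activity: 0.37 × 0.3 = 0.111.
The CYP2C19 pathway (25% of clearance) rises to 1.5× activity: 0.25 × 1.5 = 0.375.
The remaining 17% of clearance is unaffected.
CL_new/CL_old = 0.084 + 0.111 + 0.375 + 0.17 = 0.74.
AUC ∝ 1/CL: fold-change = 1 / 0.74 = 1.35.

1.35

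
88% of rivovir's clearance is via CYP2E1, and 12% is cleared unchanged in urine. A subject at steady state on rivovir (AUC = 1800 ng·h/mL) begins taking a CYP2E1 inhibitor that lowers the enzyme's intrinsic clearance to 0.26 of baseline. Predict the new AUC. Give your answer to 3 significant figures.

5.16 × 10³ ng·h/mL

CYP2E1: 0.88 × 0.26 = 0.2288
Other: 0.12 (unchanged)
New clearance relative to baseline: 0.2288 + 0.12 = 0.3488.
AUC ∝ 1/CL, so new value = 1800 / 0.3488 = 5.16 × 10³ ng·h/mL.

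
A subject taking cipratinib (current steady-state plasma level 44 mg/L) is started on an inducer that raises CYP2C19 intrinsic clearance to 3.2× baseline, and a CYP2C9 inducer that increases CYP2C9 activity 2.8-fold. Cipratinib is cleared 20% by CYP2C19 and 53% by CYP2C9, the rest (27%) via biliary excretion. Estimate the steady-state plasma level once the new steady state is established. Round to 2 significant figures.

The CYP2C19 pathway (20% of clearance) rises to 3.2× activity: 0.2 × 3.2 = 0.64.
The CYP2C9 pathway (53% of clearance) is boosted to 2.8× activity: 0.53 × 2.8 = 1.484.
Non-CYP routes (27%) are unchanged.
Relative clearance = 0.64 + 1.484 + 0.27 = 2.394.
Steady-state plasma level ∝ 1/CL: new value = 44 / 2.394 = 18 mg/L.

18 mg/L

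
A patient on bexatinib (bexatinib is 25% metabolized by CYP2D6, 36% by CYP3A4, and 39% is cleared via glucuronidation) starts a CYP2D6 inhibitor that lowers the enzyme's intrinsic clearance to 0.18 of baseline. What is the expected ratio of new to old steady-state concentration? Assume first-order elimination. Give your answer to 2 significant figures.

1.3

CYP2D6: 0.25 × 0.18 = 0.045
CYP3A4: 0.36 (unchanged)
Other: 0.39 (unchanged)
New clearance relative to baseline: 0.045 + 0.36 + 0.39 = 0.795.
Steady-state concentration is inversely proportional to clearance, so the fold-change is 1 / 0.795 = 1.3.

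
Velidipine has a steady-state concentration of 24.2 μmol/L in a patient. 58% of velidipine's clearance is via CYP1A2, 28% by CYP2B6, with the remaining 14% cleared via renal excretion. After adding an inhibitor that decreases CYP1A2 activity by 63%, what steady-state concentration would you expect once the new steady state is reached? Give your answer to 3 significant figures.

The CYP1A2 pathway (58% of clearance) falls to 0.37× activity: 0.58 × 0.37 = 0.2146.
CYP2B6 (28%) and the residual 14% are unaffected.
CL_new/CL_old = 0.2146 + 0.28 + 0.14 = 0.6346.
With dosing unchanged, steady-state concentration scales as 1/CL: 24.2 / 0.6346 = 38.1 μmol/L.

38.1 μmol/L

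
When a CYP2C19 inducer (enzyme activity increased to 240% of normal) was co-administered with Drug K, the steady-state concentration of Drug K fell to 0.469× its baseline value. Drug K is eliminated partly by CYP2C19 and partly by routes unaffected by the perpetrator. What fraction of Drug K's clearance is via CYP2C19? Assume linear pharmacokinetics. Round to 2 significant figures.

Call the CYP2C19 fraction fm. After the interaction, CL_new/CL_old = fm × 2.4 + (1 − fm).
Steady-state concentration ratio = 1 / (new CL fraction), so new CL fraction = 1 / 0.469 = 2.132.
fm × 2.4 + 1 − fm = 2.132  ⇒  fm × (2.4 − 1) = 1.132  ⇒  fm = 0.81.

0.81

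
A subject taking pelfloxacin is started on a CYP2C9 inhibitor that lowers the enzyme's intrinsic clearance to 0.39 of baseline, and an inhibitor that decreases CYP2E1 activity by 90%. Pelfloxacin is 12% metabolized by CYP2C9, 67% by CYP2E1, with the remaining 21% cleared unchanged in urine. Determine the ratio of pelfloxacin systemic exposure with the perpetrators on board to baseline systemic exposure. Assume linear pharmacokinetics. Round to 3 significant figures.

3.09

The CYP2C9 pathway (12% of clearance) drops to 0.39× activity: 0.12 × 0.39 = 0.0468.
The CYP2E1 pathway (67% of clearance) falls to 0.1× activity: 0.67 × 0.1 = 0.067.
The remaining 21% of clearance is unaffected.
CL_new/CL_old = 0.0468 + 0.067 + 0.21 = 0.3238.
Because systemic exposure varies inversely with clearance, the combined effect is 1 / 0.3238 = 3.09.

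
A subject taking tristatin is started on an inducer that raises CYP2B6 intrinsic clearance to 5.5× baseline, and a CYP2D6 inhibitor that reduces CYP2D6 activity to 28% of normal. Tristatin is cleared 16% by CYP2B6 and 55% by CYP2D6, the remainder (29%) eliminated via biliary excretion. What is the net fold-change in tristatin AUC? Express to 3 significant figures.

The CYP2B6 pathway (16% of clearance) is boosted to 5.5× activity: 0.16 × 5.5 = 0.88.
The CYP2D6 pathway (55% of clearance) falls to 0.28× activity: 0.55 × 0.28 = 0.154.
The remaining 29% of clearance is unaffected.
Relative clearance = 0.88 + 0.154 + 0.29 = 1.324.
Because AUC varies inversely with clearance, the combined effect is 1 / 1.324 = 0.755.

0.755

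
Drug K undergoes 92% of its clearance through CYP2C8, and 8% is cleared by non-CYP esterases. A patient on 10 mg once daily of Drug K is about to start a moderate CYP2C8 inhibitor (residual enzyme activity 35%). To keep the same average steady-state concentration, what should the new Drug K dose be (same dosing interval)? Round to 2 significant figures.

4.0 mg

CYP2C8: 0.92 × 0.35 = 0.322
Other: 0.08 (unchanged)
New clearance relative to baseline: 0.322 + 0.08 = 0.402.
Css,avg = (dose rate)/CL, so holding Css fixed requires dose ∝ CL: 10 × 0.402 = 4.0 mg.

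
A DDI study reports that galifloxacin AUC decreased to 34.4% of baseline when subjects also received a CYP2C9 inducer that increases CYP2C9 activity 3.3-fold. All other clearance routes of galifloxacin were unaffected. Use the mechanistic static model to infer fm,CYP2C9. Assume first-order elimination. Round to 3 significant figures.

Call the CYP2C9 fraction fm. After the interaction, CL_new/CL_old = fm × 3.3 + (1 − fm).
AUC ratio = 1 / (new CL fraction), so new CL fraction = 1 / 0.344 = 2.907.
fm × 3.3 + 1 − fm = 2.907  ⇒  fm × (3.3 − 1) = 1.907  ⇒  fm = 0.829.

0.829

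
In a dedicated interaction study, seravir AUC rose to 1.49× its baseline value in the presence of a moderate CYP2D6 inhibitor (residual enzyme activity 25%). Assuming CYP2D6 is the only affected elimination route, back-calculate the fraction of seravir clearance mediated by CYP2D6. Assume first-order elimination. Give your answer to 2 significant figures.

Call the CYP2D6 fraction fm. After the interaction, CL_new/CL_old = fm × 0.25 + (1 − fm).
AUC ratio = 1 / (new CL fraction), so new CL fraction = 1 / 1.49 = 0.6711.
fm × 0.25 + 1 − fm = 0.6711  ⇒  fm × (0.25 − 1) = −0.3289  ⇒  fm = 0.44.

0.44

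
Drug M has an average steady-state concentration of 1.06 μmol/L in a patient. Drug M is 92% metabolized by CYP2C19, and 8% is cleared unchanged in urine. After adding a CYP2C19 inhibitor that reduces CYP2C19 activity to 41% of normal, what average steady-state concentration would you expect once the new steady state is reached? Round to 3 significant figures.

The CYP2C19 pathway (92% of clearance) falls to 0.41× activity: 0.92 × 0.41 = 0.3772.
The remaining 8% of clearance is unaffected.
Relative clearance = 0.3772 + 0.08 = 0.4572.
With dosing unchanged, average steady-state concentration scales as 1/CL: 1.06 / 0.4572 = 2.32 μmol/L.

2.32 μmol/L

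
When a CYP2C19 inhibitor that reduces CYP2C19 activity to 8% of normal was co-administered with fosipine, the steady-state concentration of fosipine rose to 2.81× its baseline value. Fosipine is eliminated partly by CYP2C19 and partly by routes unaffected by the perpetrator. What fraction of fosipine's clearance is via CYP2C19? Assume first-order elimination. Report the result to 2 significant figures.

0.70

Call the CYP2C19 fraction fm. After the interaction, CL_new/CL_old = fm × 0.08 + (1 − fm).
Steady-state concentration ratio = 1 / (new CL fraction), so new CL fraction = 1 / 2.81 = 0.3559.
fm × 0.08 + 1 − fm = 0.3559  ⇒  fm × (0.08 − 1) = −0.6441  ⇒  fm = 0.70.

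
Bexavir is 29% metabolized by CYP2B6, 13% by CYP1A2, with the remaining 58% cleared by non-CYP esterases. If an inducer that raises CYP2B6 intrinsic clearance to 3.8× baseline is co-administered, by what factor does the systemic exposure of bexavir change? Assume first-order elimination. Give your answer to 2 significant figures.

0.55

The CYP2B6 pathway (29% of clearance) increases to 3.8× activity: 0.29 × 3.8 = 1.102.
CYP1A2 (13%) and the residual 58% are unaffected.
New clearance relative to baseline: 1.102 + 0.13 + 0.58 = 1.812.
Since systemic exposure ∝ 1/CL, the ratio is 1 / 1.812 = 0.55.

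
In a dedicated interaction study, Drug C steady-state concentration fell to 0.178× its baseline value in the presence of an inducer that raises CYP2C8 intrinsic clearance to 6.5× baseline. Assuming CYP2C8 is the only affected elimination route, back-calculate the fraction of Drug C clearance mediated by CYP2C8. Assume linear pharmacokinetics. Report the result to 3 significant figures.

CL'/CL = 1 / 0.178 = 5.618
6.5·fm + (1 − fm) = 5.618
fm = (5.618 − 1) / (6.5 − 1) = 0.840

0.840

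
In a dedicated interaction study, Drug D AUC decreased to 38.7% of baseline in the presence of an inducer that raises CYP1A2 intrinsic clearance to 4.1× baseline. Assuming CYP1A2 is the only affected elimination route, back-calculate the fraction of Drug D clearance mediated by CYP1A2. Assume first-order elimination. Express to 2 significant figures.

0.51

Let x = fm,CYP1A2. Because AUC ∝ 1/CL, relative clearance rose to 1/0.387 = 2.584.
Only the CYP1A2 route changed, so 2.584 = x·4.1 + (1 − x), giving x = 0.51.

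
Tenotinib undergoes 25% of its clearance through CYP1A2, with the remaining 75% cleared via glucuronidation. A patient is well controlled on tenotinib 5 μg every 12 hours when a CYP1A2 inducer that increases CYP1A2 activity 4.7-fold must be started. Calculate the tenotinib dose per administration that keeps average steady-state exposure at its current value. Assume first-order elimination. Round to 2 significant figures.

The CYP1A2 pathway (25% of clearance) is boosted to 4.7× activity: 0.25 × 4.7 = 1.175.
The remaining 75% of clearance is unaffected.
Relative clearance = 1.175 + 0.75 = 1.925.
Css,avg = (dose rate)/CL, so holding Css fixed requires dose ∝ CL: 5 × 1.925 = 9.6 μg.

9.6 μg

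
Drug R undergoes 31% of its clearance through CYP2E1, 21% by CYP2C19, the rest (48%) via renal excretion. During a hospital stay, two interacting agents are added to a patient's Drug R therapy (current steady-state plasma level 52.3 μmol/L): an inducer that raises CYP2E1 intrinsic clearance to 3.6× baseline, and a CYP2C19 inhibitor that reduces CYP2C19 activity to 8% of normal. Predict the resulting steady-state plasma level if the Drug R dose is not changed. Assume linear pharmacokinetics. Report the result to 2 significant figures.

32 μmol/L

The CYP2E1 pathway (31% of clearance) is boosted to 3.6× activity: 0.31 × 3.6 = 1.116.
The CYP2C19 pathway (21% of clearance) falls to 0.08× activity: 0.21 × 0.08 = 0.0168.
Non-CYP routes (48%) are unchanged.
CL_new/CL_old = 1.116 + 0.0168 + 0.48 = 1.6128.
Dividing the baseline by the relative clearance: 52.3 / 1.6128 = 32 μmol/L.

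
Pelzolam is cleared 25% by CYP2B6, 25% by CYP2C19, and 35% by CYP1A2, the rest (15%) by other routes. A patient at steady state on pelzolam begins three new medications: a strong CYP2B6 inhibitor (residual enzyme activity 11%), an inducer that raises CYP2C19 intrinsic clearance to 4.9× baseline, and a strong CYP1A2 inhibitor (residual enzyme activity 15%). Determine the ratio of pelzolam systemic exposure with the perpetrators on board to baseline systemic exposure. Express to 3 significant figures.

0.687

The CYP2B6 pathway (25% of clearance) drops to 0.11× activity: 0.25 × 0.11 = 0.0275.
The CYP2C19 pathway (25% of clearance) is boosted to 4.9× activity: 0.25 × 4.9 = 1.225.
The CYP1A2 pathway (35% of clearance) is reduced to 0.15× activity: 0.35 × 0.15 = 0.0525.
Non-CYP routes (15%) are unchanged.
CL_new/CL_old = 0.0275 + 1.225 + 0.0525 + 0.15 = 1.455.
Because systemic exposure varies inversely with clearance, the combined effect is 1 / 1.455 = 0.687.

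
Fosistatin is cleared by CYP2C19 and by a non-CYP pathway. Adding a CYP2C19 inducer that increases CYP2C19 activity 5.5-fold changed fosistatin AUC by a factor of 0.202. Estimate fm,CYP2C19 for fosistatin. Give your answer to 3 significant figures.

Let fm be the CYP2C19 fraction. New clearance relative to baseline = fm × 5.5 + (1 − fm).
AUC ratio = 1 / (new CL fraction), so new CL fraction = 1 / 0.202 = 4.95.
fm × 5.5 + 1 − fm = 4.95  ⇒  fm × (5.5 − 1) = 3.95  ⇒  fm = 0.878.

0.878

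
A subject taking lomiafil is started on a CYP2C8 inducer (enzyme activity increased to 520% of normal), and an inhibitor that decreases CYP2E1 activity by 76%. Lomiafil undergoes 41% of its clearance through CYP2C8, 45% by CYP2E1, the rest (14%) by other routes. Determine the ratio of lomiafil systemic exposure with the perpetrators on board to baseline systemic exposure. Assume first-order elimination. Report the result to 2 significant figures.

The CYP2C8 pathway (41% of clearance) is boosted to 5.2× activity: 0.41 × 5.2 = 2.132.
The CYP2E1 pathway (45% of clearance) drops to 0.24× activity: 0.45 × 0.24 = 0.108.
The remaining 14% of clearance is unaffected.
CL_new/CL_old = 2.132 + 0.108 + 0.14 = 2.38.
Because systemic exposure varies inversely with clearance, the combined effect is 1 / 2.38 = 0.42.

0.42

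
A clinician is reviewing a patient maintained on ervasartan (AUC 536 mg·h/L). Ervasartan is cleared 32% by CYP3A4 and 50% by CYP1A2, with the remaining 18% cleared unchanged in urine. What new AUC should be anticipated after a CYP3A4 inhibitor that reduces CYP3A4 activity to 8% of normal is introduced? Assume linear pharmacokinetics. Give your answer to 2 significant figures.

7.6 × 10² mg·h/L

CYP3A4: 0.32 × 0.08 = 0.0256
CYP1A2: 0.5 (unchanged)
Other: 0.18 (unchanged)
CL_new/CL_old = 0.0256 + 0.5 + 0.18 = 0.7056.
New AUC = baseline ÷ relative clearance = 536 / 0.7056 = 7.6 × 10² mg·h/L.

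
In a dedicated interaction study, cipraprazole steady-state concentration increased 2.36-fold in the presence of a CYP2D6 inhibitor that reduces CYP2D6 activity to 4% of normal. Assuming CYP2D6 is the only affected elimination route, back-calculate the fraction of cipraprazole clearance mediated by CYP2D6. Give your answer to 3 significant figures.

0.600

Call the CYP2D6 fraction fm. After the interaction, CL_new/CL_old = fm × 0.04 + (1 − fm).
Steady-state concentration ratio = 1 / (new CL fraction), so new CL fraction = 1 / 2.36 = 0.4237.
fm × 0.04 + 1 − fm = 0.4237  ⇒  fm × (0.04 − 1) = −0.5763  ⇒  fm = 0.600.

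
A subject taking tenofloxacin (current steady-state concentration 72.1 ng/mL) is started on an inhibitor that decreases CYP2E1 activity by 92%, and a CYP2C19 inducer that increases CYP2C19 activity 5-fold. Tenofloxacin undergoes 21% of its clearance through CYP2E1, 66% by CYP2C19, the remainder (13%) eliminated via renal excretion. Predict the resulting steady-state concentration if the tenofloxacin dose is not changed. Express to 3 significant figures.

The CYP2E1 pathway (21% of clearance) falls to 0.08× activity: 0.21 × 0.08 = 0.0168.
The CYP2C19 pathway (66% of clearance) is boosted to 5× activity: 0.66 × 5 = 3.3.
Non-CYP routes (13%) are unchanged.
New clearance relative to baseline: 0.0168 + 3.3 + 0.13 = 3.4468.
Dividing the baseline by the relative clearance: 72.1 / 3.4468 = 20.9 ng/mL.

20.9 ng/mL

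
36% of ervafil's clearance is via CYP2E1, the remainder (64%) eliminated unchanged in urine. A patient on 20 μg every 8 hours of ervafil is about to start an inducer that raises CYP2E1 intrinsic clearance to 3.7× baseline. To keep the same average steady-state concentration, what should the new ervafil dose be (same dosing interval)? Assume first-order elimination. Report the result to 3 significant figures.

39.4 μg

CYP2E1: 0.36 × 3.7 = 1.332
Other: 0.64 (unchanged)
Relative clearance = 1.332 + 0.64 = 1.972.
Css,avg = (dose rate)/CL, so holding Css fixed requires dose ∝ CL: 20 × 1.972 = 39.4 μg.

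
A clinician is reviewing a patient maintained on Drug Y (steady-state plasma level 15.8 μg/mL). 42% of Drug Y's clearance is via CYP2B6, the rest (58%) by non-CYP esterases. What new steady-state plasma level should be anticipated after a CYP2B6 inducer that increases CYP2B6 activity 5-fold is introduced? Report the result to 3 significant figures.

5.90 μg/mL

The CYP2B6 pathway (42% of clearance) increases to 5× activity: 0.42 × 5 = 2.1.
Non-CYP routes (58%) are unchanged.
CL_new/CL_old = 2.1 + 0.58 = 2.68.
With dosing unchanged, steady-state plasma level scales as 1/CL: 15.8 / 2.68 = 5.90 μg/mL.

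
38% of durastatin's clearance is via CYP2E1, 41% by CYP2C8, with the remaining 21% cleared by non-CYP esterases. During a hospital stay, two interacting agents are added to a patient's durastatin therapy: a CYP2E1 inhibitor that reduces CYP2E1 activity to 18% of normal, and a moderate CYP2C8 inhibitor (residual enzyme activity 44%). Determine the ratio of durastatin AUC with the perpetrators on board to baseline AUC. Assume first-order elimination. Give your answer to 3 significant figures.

The CYP2E1 pathway (38% of clearance) is reduced to 0.18× activity: 0.38 × 0.18 = 0.0684.
The CYP2C8 pathway (41% of clearance) falls to 0.44× activity: 0.41 × 0.44 = 0.1804.
Non-CYP routes (21%) are unchanged.
New clearance relative to baseline: 0.0684 + 0.1804 + 0.21 = 0.4588.
AUC ∝ 1/CL: fold-change = 1 / 0.4588 = 2.18.

2.18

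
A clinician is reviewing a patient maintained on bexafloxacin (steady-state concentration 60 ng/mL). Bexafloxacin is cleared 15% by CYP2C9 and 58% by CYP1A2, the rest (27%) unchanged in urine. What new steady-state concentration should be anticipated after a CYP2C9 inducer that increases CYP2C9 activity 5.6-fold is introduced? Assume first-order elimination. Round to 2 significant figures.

36 ng/mL

The CYP2C9 pathway (15% of clearance) increases to 5.6× activity: 0.15 × 5.6 = 0.84.
CYP1A2 (58%) and the residual 27% are unaffected.
CL_new/CL_old = 0.84 + 0.58 + 0.27 = 1.69.
New steady-state concentration = baseline ÷ relative clearance = 60 / 1.69 = 36 ng/mL.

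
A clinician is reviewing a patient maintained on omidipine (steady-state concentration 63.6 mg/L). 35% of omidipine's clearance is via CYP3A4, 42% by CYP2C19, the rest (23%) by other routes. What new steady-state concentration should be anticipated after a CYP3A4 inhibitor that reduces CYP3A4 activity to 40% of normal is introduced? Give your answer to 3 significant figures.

80.5 mg/L

CYP3A4: 0.35 × 0.4 = 0.14
CYP2C19: 0.42 (unchanged)
Other: 0.23 (unchanged)
Relative clearance = 0.14 + 0.42 + 0.23 = 0.79.
New steady-state concentration = baseline ÷ relative clearance = 63.6 / 0.79 = 80.5 mg/L.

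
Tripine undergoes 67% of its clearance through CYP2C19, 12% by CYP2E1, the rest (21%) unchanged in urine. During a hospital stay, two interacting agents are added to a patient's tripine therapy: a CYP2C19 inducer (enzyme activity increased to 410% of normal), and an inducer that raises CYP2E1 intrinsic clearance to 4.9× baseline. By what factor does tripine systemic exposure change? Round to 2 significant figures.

0.28

CYP2C19: 0.67 × 4.1 = 2.747
CYP2E1: 0.12 × 4.9 = 0.588
Other: 0.21 (unchanged)
CL_new/CL_old = 2.747 + 0.588 + 0.21 = 3.545.
Because systemic exposure varies inversely with clearance, the combined effect is 1 / 3.545 = 0.28.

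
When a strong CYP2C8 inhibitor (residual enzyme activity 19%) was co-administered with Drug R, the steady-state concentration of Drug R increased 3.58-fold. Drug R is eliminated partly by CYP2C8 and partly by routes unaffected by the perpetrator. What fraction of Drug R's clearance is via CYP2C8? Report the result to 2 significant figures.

0.89

Write x for the fraction cleared via CYP2C8. The observed steady-state concentration change means clearance fell to 1/3.58 = 0.2793 of baseline.
Only the CYP2C8 route changed, so 0.2793 = x·0.19 + (1 − x), giving x = 0.89.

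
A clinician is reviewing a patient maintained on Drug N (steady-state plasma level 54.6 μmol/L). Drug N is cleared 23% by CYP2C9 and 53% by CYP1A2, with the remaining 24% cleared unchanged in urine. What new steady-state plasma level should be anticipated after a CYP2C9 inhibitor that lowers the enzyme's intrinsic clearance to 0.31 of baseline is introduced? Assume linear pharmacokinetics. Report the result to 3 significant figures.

64.9 μmol/L

CYP2C9: 0.23 × 0.31 = 0.0713
CYP1A2: 0.53 (unchanged)
Other: 0.24 (unchanged)
New clearance relative to baseline: 0.0713 + 0.53 + 0.24 = 0.8413.
Steady-state plasma level ∝ 1/CL, so new value = 54.6 / 0.8413 = 64.9 μmol/L.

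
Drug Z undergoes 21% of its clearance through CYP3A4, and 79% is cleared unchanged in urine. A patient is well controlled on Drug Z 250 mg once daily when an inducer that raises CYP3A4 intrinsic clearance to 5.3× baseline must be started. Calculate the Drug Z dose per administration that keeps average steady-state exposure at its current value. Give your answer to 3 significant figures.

476 mg

The CYP3A4 pathway (21% of clearance) rises to 5.3× activity: 0.21 × 5.3 = 1.113.
Non-CYP routes (79%) are unchanged.
Relative clearance = 1.113 + 0.79 = 1.903.
Exposure is unchanged when dose changes in proportion to clearance. New dose = 250 mg × 1.903 = 476 mg.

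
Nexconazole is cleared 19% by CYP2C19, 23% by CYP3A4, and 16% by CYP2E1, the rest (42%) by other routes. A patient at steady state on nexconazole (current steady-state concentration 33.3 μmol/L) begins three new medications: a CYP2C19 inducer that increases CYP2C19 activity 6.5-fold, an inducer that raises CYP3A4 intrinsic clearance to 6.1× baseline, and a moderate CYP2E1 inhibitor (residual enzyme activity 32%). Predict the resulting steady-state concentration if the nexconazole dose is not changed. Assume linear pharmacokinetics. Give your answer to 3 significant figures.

CYP2C19: 0.19 × 6.5 = 1.235
CYP3A4: 0.23 × 6.1 = 1.403
CYP2E1: 0.16 × 0.32 = 0.0512
Other: 0.42 (unchanged)
CL_new/CL_old = 1.235 + 1.403 + 0.0512 + 0.42 = 3.1092.
Steady-state concentration ∝ 1/CL: new value = 33.3 / 3.1092 = 10.7 μmol/L.

10.7 μmol/L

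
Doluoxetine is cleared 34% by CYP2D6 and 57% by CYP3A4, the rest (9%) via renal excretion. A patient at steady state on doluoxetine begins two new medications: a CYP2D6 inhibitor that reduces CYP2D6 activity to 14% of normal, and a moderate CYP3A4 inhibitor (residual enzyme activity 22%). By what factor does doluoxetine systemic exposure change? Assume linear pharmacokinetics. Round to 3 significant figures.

3.80

The CYP2D6 pathway (34% of clearance) drops to 0.14× activity: 0.34 × 0.14 = 0.0476.
The CYP3A4 pathway (57% of clearance) falls to 0.22× activity: 0.57 × 0.22 = 0.1254.
The remaining 9% of clearance is unaffected.
New clearance relative to baseline: 0.0476 + 0.1254 + 0.09 = 0.263.
Net systemic exposure ratio = 1 / 0.263 = 3.80.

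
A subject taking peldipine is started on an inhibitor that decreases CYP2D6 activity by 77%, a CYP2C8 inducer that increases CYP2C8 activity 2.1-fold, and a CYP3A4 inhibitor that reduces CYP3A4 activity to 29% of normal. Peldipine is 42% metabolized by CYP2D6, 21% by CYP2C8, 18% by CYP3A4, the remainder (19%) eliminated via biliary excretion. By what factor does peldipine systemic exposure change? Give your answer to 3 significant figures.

1.28

The CYP2D6 pathway (42% of clearance) drops to 0.23× activity: 0.42 × 0.23 = 0.0966.
The CYP2C8 pathway (21% of clearance) increases to 2.1× activity: 0.21 × 2.1 = 0.441.
The CYP3A4 pathway (18% of clearance) drops to 0.29× activity: 0.18 × 0.29 = 0.0522.
The remaining 19% of clearance is unaffected.
CL_new/CL_old = 0.0966 + 0.441 + 0.0522 + 0.19 = 0.7798.
Net systemic exposure ratio = 1 / 0.7798 = 1.28.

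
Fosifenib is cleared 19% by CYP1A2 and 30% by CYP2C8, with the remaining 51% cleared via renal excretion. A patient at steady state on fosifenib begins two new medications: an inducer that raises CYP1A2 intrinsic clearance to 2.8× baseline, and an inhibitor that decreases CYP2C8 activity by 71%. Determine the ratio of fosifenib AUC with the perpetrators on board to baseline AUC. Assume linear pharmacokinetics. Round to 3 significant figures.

0.886

CYP1A2: 0.19 × 2.8 = 0.532
CYP2C8: 0.3 × 0.29 = 0.087
Other: 0.51 (unchanged)
CL_new/CL_old = 0.532 + 0.087 + 0.51 = 1.129.
Because AUC varies inversely with clearance, the combined effect is 1 / 1.129 = 0.886.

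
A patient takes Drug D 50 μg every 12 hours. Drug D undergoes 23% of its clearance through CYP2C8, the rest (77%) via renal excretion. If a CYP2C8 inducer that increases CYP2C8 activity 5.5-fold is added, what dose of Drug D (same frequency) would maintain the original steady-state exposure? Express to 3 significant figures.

102 μg

The CYP2C8 pathway (23% of clearance) is boosted to 5.5× activity: 0.23 × 5.5 = 1.265.
Non-CYP routes (77%) are unchanged.
Relative clearance = 1.265 + 0.77 = 2.035.
Exposure is unchanged when dose changes in proportion to clearance. New dose = 50 μg × 2.035 = 102 μg.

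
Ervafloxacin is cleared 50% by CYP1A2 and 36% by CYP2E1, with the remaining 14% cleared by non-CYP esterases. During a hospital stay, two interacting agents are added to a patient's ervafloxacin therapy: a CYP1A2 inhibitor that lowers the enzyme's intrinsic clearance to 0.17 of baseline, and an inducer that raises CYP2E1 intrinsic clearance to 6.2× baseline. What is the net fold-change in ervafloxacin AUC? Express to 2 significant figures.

The CYP1A2 pathway (50% of clearance) drops to 0.17× activity: 0.5 × 0.17 = 0.085.
The CYP2E1 pathway (36% of clearance) is boosted to 6.2× activity: 0.36 × 6.2 = 2.232.
The remaining 14% of clearance is unaffected.
CL_new/CL_old = 0.085 + 2.232 + 0.14 = 2.457.
Net AUC ratio = 1 / 2.457 = 0.41.

0.41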